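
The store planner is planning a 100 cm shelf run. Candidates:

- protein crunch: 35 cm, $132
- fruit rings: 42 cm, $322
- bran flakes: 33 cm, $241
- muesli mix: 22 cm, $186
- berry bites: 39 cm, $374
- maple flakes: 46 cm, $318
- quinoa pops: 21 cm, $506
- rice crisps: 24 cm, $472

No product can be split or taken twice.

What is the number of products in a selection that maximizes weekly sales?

4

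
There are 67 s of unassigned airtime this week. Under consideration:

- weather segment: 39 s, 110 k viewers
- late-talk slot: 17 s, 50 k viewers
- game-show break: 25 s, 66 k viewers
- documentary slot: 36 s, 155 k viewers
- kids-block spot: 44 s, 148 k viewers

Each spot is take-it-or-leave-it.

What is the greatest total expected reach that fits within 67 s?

Ranking by ratio (expected reach/s): documentary slot 4.31, kids-block spot 3.36, late-talk slot 2.94.
Taking the top-ratio spots first gives late-talk slot + documentary slot for 205 (53 s).
Dropping late-talk slot frees 17 s; slotting in game-show break (25 s) lifts the total to 221 at 61 s.
No other feasible combination exceeds 221.

221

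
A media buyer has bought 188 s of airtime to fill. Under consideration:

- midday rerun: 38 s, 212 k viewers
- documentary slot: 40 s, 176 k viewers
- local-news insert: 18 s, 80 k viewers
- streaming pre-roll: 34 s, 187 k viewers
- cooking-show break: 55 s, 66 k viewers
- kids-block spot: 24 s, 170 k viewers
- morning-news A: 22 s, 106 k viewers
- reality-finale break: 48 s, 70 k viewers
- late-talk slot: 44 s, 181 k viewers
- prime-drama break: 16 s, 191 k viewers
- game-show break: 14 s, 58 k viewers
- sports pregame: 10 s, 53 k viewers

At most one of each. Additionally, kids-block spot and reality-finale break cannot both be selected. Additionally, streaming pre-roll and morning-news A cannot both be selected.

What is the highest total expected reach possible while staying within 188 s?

1079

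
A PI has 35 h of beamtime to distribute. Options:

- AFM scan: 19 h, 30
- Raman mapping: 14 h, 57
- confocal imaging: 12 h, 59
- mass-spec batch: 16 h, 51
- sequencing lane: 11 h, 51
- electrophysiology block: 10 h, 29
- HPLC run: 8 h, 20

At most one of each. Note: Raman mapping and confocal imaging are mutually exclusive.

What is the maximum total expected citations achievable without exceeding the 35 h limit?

Confocal imaging + sequencing lane + electrophysiology block uses 33 of the 35 h and totals 139.
An exhaustive check of the 128 subsets confirms 139.

139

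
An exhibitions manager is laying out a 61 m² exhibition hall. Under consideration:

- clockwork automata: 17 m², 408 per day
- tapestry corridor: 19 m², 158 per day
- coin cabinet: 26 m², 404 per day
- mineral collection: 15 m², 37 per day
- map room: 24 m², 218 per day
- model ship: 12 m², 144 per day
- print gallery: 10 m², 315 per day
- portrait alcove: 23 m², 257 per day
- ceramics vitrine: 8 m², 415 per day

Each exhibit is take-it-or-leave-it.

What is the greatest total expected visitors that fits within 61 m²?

1542

Clockwork automata + coin cabinet + print gallery + ceramics vitrine uses 61 of the 61 m² and totals 1542.
The closest alternative, clockwork automata + print gallery + portrait alcove + ceramics vitrine, reaches only 1395.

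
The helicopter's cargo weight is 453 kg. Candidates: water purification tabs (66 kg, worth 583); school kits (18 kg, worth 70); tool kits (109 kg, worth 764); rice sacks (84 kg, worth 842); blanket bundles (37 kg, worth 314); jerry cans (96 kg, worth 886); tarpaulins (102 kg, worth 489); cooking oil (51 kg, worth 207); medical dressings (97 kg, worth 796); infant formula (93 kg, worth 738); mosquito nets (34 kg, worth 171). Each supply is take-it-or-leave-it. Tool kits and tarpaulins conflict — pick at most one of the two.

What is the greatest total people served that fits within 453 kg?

Ranking by ratio (people served/kg): rice sacks 10.02, jerry cans 9.23, water purification tabs 8.83, blanket bundles 8.49.
Taking the top-ratio supplies first gives water purification tabs + school kits + rice sacks + blanket bundles + jerry cans + medical dressings + mosquito nets for 3662 (432 kg).
The 89 kg tied up in school kits and blanket bundles and mosquito nets is better spent on tool kits — total rises to 3871 (452 kg).
Nothing else feasible within 453 kg beats 3871.

3871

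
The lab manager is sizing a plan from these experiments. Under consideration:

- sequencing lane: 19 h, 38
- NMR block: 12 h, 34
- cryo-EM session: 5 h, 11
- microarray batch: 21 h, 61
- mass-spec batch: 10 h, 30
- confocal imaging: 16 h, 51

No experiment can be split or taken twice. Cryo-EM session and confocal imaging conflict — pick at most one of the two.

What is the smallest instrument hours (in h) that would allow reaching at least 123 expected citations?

Need the lightest bundle worth ≥ 123.
NMR block + microarray batch + mass-spec batch: 125 expected citations at 43 h.
Any bundle with less than 43 h falls short of 123.

43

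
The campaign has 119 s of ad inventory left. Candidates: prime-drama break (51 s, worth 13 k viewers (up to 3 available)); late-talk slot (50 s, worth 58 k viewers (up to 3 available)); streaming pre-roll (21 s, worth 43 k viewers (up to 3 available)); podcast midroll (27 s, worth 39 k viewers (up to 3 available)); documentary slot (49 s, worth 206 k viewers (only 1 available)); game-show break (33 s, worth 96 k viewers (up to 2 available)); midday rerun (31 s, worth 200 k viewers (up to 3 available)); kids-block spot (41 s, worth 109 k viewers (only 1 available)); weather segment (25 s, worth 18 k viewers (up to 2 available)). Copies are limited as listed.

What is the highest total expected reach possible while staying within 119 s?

The ratio ordering already packs tightly: streaming pre-roll + 3×midday rerun, 114 s, 643.

643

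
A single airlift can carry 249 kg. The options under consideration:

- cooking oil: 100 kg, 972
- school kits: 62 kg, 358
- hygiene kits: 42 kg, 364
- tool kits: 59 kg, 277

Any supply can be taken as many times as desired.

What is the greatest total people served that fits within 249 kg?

2×cooking oil + hygiene kits uses 242 of the 249 kg and totals 2308.
Every other selection either busts 249 kg or fails to beat 2308.

2308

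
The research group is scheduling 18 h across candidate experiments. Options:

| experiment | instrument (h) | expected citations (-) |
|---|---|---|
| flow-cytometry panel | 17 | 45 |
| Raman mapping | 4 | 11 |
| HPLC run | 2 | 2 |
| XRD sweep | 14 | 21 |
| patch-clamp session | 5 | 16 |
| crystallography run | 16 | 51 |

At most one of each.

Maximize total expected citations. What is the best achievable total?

53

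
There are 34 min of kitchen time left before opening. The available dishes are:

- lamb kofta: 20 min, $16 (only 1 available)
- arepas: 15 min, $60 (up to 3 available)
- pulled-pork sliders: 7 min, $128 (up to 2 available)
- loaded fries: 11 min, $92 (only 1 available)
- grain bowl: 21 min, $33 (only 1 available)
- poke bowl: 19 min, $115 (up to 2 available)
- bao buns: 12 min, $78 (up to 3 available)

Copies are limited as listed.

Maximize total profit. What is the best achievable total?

371

Ranking by ratio (profit/min): pulled-pork sliders 18.29, loaded fries 8.36, bao buns 6.50, poke bowl 6.05.
Filling by ratio: 2×pulled-pork sliders + loaded fries for 348, with 9 min left unused.
Replace loaded fries with poke bowl: the trade gains 23 net, giving 371 at 33 min.
Nothing else within 34 min beats 371.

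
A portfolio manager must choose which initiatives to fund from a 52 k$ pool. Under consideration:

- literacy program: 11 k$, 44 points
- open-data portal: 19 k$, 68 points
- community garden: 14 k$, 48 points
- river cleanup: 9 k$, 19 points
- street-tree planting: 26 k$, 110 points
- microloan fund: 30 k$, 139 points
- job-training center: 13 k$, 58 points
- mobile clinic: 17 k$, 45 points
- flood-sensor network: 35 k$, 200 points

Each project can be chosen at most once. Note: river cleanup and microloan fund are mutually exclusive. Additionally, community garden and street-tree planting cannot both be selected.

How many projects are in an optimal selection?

The maximum projected impact within 52 k$ is 258.
One optimal bundle: job-training center + flood-sensor network (48 k$).
All optima have 2 projects.

2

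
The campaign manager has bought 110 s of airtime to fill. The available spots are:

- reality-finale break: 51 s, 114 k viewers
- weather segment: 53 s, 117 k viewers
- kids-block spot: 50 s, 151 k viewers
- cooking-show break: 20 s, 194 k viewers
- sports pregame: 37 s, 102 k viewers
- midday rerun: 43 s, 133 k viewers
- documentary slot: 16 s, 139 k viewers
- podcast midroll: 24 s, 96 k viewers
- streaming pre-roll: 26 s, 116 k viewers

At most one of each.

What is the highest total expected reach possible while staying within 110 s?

582

Taking the top-ratio spots first gives cooking-show break + documentary slot + podcast midroll + streaming pre-roll for 545 (86 s).
Dropping podcast midroll frees 24 s; slotting in midday rerun (43 s) lifts the total to 582 at 105 s.
That's the maximum — no swap from here does better than 582.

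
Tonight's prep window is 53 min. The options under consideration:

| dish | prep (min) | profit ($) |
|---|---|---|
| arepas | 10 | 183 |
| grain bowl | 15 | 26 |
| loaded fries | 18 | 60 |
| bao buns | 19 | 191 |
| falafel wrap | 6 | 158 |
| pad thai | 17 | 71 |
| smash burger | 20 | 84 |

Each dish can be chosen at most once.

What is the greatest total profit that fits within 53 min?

Density check — falafel wrap 26.33, arepas 18.30, bao buns 10.05, smash burger 4.20 are the best per min.
The ratio ordering already packs tightly: arepas + bao buns + falafel wrap + pad thai, 52 min, 603.
That's the maximum — no swap from here does better than 603.

603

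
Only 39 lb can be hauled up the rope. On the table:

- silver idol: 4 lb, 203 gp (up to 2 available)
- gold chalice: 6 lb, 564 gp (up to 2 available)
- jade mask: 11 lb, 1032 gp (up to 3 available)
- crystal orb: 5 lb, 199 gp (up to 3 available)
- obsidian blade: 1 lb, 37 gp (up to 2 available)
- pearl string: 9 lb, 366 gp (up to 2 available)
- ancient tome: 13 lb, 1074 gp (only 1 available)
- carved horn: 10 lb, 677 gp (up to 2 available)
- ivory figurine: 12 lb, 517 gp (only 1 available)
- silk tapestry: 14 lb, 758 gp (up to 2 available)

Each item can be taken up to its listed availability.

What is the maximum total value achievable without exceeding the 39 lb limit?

A density-first pass picks silver idol + 2×gold chalice + 2×jade mask + obsidian blade — 3432 at 39 lb.
Replace silver idol and gold chalice and obsidian blade with jade mask: the trade gains 228 net, giving 3660 at 39 lb.

3660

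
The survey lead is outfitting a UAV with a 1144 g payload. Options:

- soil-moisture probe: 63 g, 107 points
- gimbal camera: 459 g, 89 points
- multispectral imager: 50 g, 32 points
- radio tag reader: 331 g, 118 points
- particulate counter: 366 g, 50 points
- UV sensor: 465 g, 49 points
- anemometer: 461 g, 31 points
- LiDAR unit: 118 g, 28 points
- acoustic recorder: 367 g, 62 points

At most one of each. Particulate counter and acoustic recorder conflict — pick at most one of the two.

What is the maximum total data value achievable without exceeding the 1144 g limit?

374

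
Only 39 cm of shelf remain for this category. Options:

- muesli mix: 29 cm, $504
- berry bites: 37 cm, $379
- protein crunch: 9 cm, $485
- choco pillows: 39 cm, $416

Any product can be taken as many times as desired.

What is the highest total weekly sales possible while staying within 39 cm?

1940

4×protein crunch uses 36 of the 39 cm and totals 1940.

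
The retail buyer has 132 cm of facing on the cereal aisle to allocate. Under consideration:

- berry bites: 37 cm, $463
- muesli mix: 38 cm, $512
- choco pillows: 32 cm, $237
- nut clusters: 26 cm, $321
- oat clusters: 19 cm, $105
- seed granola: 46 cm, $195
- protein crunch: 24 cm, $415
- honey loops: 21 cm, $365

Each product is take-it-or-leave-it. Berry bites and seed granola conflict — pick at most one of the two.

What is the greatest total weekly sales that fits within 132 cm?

Density check — honey loops 17.38, protein crunch 17.29, muesli mix 13.47, berry bites 12.51 are the best per cm.
The ratio ordering already packs tightly: berry bites + muesli mix + protein crunch + honey loops, 120 cm, 1755.
Next best is muesli mix + nut clusters + oat clusters + protein crunch + honey loops at 1718 (128 cm) — short by 37.

1755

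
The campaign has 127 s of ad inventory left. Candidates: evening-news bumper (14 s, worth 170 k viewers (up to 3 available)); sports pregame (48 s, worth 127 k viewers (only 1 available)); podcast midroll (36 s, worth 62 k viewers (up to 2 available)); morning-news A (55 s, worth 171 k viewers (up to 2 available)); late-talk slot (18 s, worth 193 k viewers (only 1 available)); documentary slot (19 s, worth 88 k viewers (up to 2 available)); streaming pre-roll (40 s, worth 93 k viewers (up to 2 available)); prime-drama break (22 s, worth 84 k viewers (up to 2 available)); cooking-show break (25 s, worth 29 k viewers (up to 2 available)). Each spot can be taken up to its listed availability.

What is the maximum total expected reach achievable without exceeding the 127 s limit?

963

Best packing: 3×evening-news bumper + late-talk slot + 2×documentary slot + prime-drama break — 120 s, 963 total.
No other feasible combination exceeds 963.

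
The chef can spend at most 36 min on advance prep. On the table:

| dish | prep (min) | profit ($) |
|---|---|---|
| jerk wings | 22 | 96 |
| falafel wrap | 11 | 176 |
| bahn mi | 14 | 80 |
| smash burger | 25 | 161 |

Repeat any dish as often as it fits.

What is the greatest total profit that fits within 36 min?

528

3×falafel wrap uses 33 of the 36 min and totals 528.
No other feasible combination exceeds 528.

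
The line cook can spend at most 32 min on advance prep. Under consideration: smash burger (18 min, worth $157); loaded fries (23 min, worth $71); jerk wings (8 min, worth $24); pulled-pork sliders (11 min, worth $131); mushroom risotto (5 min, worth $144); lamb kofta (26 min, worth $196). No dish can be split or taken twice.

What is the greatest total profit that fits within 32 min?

340

Filling by ratio: jerk wings + pulled-pork sliders + mushroom risotto for 299, with 8 min left unused.
Dropping jerk wings and pulled-pork sliders frees 19 min; slotting in lamb kofta (26 min) lifts the total to 340 at 31 min.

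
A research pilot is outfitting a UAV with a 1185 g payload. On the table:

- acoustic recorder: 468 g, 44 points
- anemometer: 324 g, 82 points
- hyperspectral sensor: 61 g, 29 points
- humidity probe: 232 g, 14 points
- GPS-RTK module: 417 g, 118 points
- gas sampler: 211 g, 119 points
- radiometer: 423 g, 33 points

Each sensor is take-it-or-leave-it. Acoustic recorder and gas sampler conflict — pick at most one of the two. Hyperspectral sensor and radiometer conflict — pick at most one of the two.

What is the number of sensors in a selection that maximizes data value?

4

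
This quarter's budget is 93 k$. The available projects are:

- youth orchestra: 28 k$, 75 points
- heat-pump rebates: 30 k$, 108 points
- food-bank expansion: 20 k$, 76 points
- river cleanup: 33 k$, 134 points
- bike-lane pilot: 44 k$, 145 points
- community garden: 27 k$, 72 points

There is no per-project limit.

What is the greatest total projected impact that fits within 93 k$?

By projected impact per k$: river cleanup 4.06, food-bank expansion 3.80, heat-pump rebates 3.60, bike-lane pilot 3.30 lead.
Greedy by ratio would take food-bank expansion + 2×river cleanup: 86 k$ used, total 344.
The 33 k$ tied up in river cleanup is better spent on 2×food-bank expansion — total rises to 362 (93 k$).

362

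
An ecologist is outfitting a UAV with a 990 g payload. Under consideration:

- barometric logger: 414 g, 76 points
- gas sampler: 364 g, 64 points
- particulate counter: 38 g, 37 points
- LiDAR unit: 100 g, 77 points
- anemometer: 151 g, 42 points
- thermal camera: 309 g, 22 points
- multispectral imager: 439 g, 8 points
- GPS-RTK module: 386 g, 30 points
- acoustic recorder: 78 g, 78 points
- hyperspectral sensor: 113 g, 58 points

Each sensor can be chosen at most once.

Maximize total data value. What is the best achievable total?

Ranking by ratio (data value/g): acoustic recorder 1.00, particulate counter 0.97, LiDAR unit 0.77, hyperspectral sensor 0.51.
Barometric logger + particulate counter + LiDAR unit + anemometer + acoustic recorder + hyperspectral sensor uses 894 of the 990 g and totals 368.
The spare 96 g is too small for any remaining sensor, and no exchange beats 368.

368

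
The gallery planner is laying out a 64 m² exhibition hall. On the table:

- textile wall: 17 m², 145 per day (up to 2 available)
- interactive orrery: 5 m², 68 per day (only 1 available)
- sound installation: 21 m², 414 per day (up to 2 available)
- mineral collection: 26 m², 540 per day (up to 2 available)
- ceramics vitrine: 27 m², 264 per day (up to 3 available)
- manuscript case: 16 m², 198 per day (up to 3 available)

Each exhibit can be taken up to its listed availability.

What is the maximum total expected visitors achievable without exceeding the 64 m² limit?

1152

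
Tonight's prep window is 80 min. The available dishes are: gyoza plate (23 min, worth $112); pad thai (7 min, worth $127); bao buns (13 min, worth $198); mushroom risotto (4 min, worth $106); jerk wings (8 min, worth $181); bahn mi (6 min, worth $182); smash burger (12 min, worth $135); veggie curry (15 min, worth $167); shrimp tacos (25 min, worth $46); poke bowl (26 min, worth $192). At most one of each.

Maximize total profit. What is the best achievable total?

By profit per min: bahn mi 30.33, mushroom risotto 26.50, jerk wings 22.62, pad thai 18.14 lead.
Greedy by ratio would take pad thai + bao buns + mushroom risotto + jerk wings + bahn mi + smash burger + veggie curry: 65 min used, total 1096.
Replace smash burger with poke bowl: the trade gains 57 net, giving 1153 at 79 min.
Runner-up pad thai + bao buns + mushroom risotto + jerk wings + bahn mi + smash burger + poke bowl tops out at 1121.

1153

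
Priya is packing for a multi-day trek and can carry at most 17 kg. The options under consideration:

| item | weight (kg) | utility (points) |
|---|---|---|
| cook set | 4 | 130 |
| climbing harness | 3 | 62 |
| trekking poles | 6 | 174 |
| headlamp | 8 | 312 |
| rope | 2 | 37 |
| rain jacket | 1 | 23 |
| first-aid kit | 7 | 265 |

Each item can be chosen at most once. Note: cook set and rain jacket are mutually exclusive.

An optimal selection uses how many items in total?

Optimal total is 614.
headlamp + rope + first-aid kit hits 614 at 17 kg.
Any selection reaching 614 contains exactly 3 items.

3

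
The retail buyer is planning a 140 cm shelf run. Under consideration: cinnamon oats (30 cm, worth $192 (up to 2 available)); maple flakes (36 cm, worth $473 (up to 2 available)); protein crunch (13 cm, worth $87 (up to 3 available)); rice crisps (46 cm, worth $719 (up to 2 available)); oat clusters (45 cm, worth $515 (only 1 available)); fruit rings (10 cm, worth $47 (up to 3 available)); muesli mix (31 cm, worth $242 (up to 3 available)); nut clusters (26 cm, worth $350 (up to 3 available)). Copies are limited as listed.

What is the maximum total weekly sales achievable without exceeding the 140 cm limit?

1958

Density check — rice crisps 15.63, nut clusters 13.46, maple flakes 13.14, oat clusters 11.44 are the best per cm.
Taking the top-ratio products first gives protein crunch + 2×rice crisps + nut clusters for 1875 (131 cm).
The 39 cm tied up in protein crunch and nut clusters is better spent on maple flakes + fruit rings — total rises to 1958 (138 cm).
That's the maximum — no swap from here does better than 1958.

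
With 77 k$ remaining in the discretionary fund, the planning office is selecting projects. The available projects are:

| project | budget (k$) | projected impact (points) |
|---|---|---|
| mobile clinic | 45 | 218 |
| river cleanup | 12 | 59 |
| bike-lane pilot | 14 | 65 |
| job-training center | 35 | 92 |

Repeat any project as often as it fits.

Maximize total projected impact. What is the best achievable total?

366

Greedy by ratio would take 6×river cleanup: 72 k$ used, total 354.
The 24 k$ tied up in 2×river cleanup is better spent on 2×bike-lane pilot — total rises to 366 (76 k$).
Nothing else within 77 k$ beats 366.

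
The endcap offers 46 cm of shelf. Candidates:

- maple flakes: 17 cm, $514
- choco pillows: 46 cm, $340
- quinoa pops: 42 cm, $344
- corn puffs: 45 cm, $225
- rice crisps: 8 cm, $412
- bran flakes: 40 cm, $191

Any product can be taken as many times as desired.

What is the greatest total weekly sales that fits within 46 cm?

2060

Taking 5×rice crisps: 40 cm used, 2060 in weekly sales.
No other feasible combination exceeds 2060.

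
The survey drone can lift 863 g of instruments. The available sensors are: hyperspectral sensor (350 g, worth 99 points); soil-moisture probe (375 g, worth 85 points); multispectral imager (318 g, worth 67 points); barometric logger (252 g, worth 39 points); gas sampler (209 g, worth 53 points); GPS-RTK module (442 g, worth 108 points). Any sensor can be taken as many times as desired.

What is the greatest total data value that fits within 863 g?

Greedy by ratio would take 2×hyperspectral sensor: 700 g used, total 198.
The 700 g tied up in 2×hyperspectral sensor is better spent on 2×gas sampler + GPS-RTK module — total rises to 214 (860 g).
Nothing else within 863 g beats 214.

214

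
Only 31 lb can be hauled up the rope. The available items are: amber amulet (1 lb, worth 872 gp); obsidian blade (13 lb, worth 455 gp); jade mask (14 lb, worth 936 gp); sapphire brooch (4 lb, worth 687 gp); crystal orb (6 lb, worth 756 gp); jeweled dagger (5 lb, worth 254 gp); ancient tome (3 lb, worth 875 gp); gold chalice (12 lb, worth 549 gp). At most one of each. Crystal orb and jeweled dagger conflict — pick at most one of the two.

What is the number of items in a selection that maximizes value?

5

The maximum value within 31 lb is 4126.
For example amber amulet + jade mask + sapphire brooch + crystal orb + ancient tome achieves it, using 28 lb.
All optima have 5 items.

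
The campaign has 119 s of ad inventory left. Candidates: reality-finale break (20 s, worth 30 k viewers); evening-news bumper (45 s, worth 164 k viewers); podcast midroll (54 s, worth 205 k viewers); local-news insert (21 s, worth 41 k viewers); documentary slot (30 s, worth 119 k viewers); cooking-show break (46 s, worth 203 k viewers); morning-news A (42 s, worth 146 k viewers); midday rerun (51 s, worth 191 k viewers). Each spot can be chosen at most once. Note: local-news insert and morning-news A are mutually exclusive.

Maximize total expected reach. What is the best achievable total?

468

Documentary slot + cooking-show break + morning-news A uses 118 of the 119 s and totals 468.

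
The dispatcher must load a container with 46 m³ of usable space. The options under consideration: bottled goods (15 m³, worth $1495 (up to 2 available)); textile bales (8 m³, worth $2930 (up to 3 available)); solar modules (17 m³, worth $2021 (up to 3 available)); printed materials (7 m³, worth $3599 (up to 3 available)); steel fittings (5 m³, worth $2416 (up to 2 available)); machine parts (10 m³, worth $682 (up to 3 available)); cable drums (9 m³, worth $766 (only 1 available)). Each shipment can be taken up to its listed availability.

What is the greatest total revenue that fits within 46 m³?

Taking the top-ratio shipments first gives textile bales + 3×printed materials + 2×steel fittings for 18559 (39 m³).
Dropping 2×steel fittings frees 10 m³; slotting in 2×textile bales (16 m³) lifts the total to 19587 at 45 m³.
No other feasible combination exceeds 19587.

19587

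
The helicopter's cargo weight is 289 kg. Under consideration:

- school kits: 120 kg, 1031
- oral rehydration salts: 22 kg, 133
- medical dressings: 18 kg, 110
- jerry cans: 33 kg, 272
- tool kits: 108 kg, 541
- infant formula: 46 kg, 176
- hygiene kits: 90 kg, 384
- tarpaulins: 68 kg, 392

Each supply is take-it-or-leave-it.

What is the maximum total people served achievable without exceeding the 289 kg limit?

2004

Greedy by ratio would take school kits + oral rehydration salts + medical dressings + jerry cans + tarpaulins: 261 kg used, total 1938.
The 18 kg tied up in medical dressings is better spent on infant formula — total rises to 2004 (289 kg).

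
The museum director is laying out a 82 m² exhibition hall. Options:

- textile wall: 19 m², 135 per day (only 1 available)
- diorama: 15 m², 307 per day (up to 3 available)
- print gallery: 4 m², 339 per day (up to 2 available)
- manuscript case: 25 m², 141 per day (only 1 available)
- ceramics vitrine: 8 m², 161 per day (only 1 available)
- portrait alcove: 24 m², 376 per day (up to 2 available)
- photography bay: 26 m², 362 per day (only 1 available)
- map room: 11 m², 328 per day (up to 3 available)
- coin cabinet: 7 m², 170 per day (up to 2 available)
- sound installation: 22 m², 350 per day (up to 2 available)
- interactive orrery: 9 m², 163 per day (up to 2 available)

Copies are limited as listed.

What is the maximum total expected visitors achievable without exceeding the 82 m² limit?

2489

Taking the top-ratio exhibits first gives diorama + 2×print gallery + ceramics vitrine + 3×map room + 2×coin cabinet for 2470 (78 m²).
Replace diorama with 2×interactive orrery: the trade gains 19 net, giving 2489 at 81 m².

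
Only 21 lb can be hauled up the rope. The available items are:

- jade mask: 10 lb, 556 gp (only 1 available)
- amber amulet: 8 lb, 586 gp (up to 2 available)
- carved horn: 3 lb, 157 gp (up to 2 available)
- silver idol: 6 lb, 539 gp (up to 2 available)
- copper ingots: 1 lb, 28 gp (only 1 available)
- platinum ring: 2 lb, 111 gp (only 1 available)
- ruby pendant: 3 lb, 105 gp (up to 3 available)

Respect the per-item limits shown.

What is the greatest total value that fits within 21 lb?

1692

By value per lb: silver idol 89.83, amber amulet 73.25, jade mask 55.60 lead.
Best packing: amber amulet + 2×silver idol + copper ingots — 21 lb, 1692 total.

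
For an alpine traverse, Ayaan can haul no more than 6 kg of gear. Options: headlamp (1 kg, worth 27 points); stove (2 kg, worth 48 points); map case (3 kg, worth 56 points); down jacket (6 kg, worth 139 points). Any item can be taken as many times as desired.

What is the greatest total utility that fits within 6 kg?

162

The ratio ordering already packs tightly: 6×headlamp, 6 kg, 162.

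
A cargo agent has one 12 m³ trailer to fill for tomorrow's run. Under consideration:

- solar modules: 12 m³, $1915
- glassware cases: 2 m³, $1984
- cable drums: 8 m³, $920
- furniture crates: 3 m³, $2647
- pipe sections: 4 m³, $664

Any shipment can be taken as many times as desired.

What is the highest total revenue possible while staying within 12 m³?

11904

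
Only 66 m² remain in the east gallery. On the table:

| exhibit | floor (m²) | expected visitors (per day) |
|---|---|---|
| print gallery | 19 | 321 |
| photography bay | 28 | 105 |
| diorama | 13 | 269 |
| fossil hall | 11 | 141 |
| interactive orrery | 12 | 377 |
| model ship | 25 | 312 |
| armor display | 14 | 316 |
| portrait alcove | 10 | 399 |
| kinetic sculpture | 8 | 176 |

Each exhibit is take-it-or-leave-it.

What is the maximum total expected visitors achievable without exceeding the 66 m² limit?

1589

Ranking by ratio (expected visitors/m²): portrait alcove 39.90, interactive orrery 31.42, armor display 22.57, kinetic sculpture 22.00.
The ratio heuristic lands on diorama + interactive orrery + armor display + portrait alcove + kinetic sculpture (1537) but leaves 9 m² idle.
Dropping diorama frees 13 m²; slotting in print gallery (19 m²) lifts the total to 1589 at 63 m².
That's the maximum — no swap from here does better than 1589.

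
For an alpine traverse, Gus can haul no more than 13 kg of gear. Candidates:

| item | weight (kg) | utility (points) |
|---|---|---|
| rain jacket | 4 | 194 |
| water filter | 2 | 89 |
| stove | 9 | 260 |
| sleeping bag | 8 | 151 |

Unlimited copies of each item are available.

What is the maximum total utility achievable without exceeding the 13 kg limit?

Ranking by ratio (utility/kg): rain jacket 48.50, water filter 44.50, stove 28.89, sleeping bag 18.88.
3×rain jacket uses 12 of the 13 kg and totals 582.

582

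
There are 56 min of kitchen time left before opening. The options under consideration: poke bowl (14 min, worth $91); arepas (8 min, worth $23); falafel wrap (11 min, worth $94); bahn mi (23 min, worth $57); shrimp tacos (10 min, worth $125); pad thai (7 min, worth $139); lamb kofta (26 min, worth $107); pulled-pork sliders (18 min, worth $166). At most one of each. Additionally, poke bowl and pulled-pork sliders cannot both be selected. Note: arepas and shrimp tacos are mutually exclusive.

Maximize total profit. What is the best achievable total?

524

Ranking by ratio (profit/min): pad thai 19.86, shrimp tacos 12.50, pulled-pork sliders 9.22, falafel wrap 8.55.
Best packing: falafel wrap + shrimp tacos + pad thai + pulled-pork sliders — 46 min, 524 total.
Every other selection either busts 56 min or breaks a pairing rule or fails to beat 524.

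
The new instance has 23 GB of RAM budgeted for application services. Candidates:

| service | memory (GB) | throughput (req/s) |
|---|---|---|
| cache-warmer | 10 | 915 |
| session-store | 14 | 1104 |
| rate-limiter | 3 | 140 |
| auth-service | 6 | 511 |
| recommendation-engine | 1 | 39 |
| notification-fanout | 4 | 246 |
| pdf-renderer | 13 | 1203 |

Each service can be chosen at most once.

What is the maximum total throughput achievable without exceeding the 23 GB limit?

2118

Cache-warmer + pdf-renderer uses 23 of the 23 GB and totals 2118.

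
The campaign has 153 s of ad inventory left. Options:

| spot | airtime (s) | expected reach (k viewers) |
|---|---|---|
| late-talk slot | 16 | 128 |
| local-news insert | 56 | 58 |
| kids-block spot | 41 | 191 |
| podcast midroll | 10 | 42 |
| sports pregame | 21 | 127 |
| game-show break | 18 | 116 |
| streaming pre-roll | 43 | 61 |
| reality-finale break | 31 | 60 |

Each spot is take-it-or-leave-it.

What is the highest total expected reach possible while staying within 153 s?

Density check — late-talk slot 8.00, game-show break 6.44, sports pregame 6.05, kids-block spot 4.66 are the best per s.
A density-first pass picks late-talk slot + kids-block spot + podcast midroll + sports pregame + game-show break + reality-finale break — 664 at 137 s.
The 31 s tied up in reality-finale break is better spent on streaming pre-roll — total rises to 665 (149 s).

665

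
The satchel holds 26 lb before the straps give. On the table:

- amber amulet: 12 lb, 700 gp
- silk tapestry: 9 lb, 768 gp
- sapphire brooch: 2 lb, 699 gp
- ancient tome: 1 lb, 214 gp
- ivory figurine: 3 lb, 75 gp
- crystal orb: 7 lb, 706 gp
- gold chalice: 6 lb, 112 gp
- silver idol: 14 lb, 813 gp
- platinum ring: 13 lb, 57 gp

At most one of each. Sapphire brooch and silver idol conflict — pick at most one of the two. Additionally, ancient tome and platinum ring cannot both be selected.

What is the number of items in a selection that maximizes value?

5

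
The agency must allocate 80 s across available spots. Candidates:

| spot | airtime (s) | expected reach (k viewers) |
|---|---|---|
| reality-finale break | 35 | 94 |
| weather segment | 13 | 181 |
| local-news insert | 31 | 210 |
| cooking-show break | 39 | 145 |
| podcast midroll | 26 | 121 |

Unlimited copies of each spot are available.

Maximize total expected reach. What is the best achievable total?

The ratio ordering already packs tightly: 6×weather segment, 78 s, 1086.
No other feasible combination exceeds 1086.

1086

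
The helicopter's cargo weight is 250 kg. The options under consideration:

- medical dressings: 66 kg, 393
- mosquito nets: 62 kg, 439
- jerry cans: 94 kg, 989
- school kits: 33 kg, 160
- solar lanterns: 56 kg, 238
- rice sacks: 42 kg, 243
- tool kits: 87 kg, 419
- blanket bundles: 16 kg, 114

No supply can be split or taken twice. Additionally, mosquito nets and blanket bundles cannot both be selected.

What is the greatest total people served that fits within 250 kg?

1847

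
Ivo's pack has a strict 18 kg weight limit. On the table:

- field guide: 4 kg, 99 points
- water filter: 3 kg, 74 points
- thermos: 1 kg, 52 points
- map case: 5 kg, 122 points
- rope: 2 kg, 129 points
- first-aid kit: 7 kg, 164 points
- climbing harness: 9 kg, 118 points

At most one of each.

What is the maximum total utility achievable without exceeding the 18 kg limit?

Filling by ratio: field guide + water filter + thermos + map case + rope for 476, with 3 kg left unused.
Dropping field guide frees 4 kg; slotting in first-aid kit (7 kg) lifts the total to 541 at 18 kg.

541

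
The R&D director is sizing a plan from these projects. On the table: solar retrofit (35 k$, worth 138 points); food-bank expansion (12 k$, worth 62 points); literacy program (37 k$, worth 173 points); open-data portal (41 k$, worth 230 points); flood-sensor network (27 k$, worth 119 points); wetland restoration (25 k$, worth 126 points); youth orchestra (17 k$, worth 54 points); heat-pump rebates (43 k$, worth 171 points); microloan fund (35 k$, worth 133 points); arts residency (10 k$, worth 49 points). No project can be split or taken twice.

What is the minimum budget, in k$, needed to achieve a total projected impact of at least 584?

Minimise k$ subject to total projected impact ≥ 584.
Taking food-bank expansion + literacy program + open-data portal + wetland restoration gives 591 (≥ 584) for 115 k$.
Below 115 k$ the best achievable stays under 584.

115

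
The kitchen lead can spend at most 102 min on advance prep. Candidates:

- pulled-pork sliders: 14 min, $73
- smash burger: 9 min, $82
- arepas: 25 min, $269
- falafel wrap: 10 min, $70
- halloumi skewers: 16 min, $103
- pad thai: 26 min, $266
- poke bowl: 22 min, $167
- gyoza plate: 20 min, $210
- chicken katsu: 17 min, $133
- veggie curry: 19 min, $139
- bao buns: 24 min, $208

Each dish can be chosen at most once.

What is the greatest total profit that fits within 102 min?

Greedy by ratio would take smash burger + arepas + pad thai + gyoza plate + chicken katsu: 97 min used, total 960.
Replace chicken katsu with poke bowl: the trade gains 34 net, giving 994 at 102 min.
An exhaustive check of the 2048 subsets confirms 994.

994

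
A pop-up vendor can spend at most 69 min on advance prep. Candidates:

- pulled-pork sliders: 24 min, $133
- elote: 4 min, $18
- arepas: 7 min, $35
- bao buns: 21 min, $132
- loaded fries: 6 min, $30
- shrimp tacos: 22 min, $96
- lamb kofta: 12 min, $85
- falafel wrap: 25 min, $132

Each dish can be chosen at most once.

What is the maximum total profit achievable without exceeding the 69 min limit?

403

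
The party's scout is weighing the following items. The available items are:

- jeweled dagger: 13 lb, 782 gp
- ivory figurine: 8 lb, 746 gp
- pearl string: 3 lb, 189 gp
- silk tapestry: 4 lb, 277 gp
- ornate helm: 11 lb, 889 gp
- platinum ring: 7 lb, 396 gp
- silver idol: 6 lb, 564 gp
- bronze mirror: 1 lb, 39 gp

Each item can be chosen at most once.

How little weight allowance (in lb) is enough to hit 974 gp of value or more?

Need the lightest bundle worth ≥ 974.
ivory figurine + silk tapestry reaches 1023 using 12 lb.
Any bundle with less than 12 lb falls short of 974.

12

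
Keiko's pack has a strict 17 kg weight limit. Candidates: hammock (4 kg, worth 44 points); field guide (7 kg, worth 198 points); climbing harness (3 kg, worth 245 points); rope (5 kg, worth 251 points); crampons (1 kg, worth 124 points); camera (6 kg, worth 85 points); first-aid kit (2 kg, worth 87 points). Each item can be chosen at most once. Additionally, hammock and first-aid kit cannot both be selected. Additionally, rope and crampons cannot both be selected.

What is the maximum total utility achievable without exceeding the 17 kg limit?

781

By utility per kg: crampons 124.00, climbing harness 81.67, rope 50.20, first-aid kit 43.50 lead.
Best packing: field guide + climbing harness + rope + first-aid kit — 17 kg, 781 total.
No other feasible combination exceeds 781.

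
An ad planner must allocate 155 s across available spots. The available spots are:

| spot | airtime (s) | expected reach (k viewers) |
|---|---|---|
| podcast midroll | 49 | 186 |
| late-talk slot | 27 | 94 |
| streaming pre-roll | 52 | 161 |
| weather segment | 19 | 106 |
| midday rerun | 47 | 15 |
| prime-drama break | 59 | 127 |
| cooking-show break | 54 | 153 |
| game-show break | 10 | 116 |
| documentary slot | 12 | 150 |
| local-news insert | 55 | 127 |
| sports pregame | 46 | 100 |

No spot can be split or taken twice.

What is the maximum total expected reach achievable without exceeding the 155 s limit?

719

A density-first pass picks podcast midroll + late-talk slot + weather segment + game-show break + documentary slot — 652 at 117 s.
Dropping late-talk slot frees 27 s; slotting in streaming pre-roll (52 s) lifts the total to 719 at 142 s.
The closest alternative, podcast midroll + weather segment + cooking-show break + game-show break + documentary slot, reaches only 711.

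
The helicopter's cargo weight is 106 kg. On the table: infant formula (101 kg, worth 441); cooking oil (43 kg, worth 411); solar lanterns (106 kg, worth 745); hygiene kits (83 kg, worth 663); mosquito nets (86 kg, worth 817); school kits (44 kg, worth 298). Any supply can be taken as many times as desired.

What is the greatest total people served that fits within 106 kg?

822

The ratio ordering already packs tightly: 2×cooking oil, 86 kg, 822.
Every other selection either busts 106 kg or fails to beat 822.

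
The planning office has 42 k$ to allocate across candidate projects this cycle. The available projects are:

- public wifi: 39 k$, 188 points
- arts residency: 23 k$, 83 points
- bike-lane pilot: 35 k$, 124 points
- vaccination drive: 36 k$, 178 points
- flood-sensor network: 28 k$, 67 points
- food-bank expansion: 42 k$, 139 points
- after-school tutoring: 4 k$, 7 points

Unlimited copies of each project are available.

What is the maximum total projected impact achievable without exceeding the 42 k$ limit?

188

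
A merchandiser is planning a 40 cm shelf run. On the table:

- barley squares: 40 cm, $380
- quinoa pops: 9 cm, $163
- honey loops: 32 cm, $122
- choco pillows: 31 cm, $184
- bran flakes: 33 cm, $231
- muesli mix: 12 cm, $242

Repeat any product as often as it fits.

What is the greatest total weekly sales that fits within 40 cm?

The ratio heuristic lands on 3×muesli mix (726) but leaves 4 cm idle.
Dropping 2×muesli mix frees 24 cm; slotting in 3×quinoa pops (27 cm) lifts the total to 731 at 39 cm.
The spare 1 cm is too small for any remaining product, and no exchange beats 731.

731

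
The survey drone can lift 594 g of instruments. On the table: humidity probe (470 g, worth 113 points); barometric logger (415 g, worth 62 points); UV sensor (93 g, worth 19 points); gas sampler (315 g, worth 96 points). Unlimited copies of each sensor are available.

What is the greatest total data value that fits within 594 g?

153

Best packing: 3×UV sensor + gas sampler — 594 g, 153 total.
Nothing else within 594 g beats 153.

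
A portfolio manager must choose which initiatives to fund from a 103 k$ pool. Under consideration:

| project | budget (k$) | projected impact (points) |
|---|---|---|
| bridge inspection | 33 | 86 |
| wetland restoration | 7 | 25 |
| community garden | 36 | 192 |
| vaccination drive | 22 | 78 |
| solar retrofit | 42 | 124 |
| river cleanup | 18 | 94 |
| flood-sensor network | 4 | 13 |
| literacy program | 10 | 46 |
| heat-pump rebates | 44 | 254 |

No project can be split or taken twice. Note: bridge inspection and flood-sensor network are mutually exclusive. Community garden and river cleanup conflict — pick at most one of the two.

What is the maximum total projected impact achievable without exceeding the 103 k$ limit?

530

Density check — heat-pump rebates 5.77, community garden 5.33, river cleanup 5.22 are the best per k$.
Taking wetland restoration + community garden + flood-sensor network + literacy program + heat-pump rebates: 101 k$ used, 530 in projected impact.
Nothing else feasible within 103 k$ beats 530.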